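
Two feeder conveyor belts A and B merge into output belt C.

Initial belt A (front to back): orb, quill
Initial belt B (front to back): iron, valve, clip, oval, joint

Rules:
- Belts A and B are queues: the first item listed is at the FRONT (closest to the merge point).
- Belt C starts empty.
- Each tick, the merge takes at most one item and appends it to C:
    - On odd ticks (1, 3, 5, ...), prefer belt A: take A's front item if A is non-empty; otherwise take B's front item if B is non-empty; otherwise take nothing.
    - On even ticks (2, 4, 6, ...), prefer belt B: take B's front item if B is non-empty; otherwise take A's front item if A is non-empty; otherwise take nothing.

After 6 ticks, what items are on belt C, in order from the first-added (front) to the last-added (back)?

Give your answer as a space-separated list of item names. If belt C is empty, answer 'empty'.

Answer: orb iron quill valve clip oval

Derivation:
Tick 1: prefer A, take orb from A; A=[quill] B=[iron,valve,clip,oval,joint] C=[orb]
Tick 2: prefer B, take iron from B; A=[quill] B=[valve,clip,oval,joint] C=[orb,iron]
Tick 3: prefer A, take quill from A; A=[-] B=[valve,clip,oval,joint] C=[orb,iron,quill]
Tick 4: prefer B, take valve from B; A=[-] B=[clip,oval,joint] C=[orb,iron,quill,valve]
Tick 5: prefer A, take clip from B; A=[-] B=[oval,joint] C=[orb,iron,quill,valve,clip]
Tick 6: prefer B, take oval from B; A=[-] B=[joint] C=[orb,iron,quill,valve,clip,oval]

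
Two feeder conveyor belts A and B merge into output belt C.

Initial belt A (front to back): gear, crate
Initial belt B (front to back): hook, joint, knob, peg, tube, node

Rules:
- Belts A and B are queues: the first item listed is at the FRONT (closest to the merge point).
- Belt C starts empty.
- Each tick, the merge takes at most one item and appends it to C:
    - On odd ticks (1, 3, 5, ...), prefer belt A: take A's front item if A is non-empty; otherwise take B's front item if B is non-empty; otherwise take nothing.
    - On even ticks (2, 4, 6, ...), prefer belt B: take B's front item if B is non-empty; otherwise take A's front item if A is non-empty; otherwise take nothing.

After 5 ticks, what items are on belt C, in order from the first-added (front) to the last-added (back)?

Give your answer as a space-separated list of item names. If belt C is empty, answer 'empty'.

Tick 1: prefer A, take gear from A; A=[crate] B=[hook,joint,knob,peg,tube,node] C=[gear]
Tick 2: prefer B, take hook from B; A=[crate] B=[joint,knob,peg,tube,node] C=[gear,hook]
Tick 3: prefer A, take crate from A; A=[-] B=[joint,knob,peg,tube,node] C=[gear,hook,crate]
Tick 4: prefer B, take joint from B; A=[-] B=[knob,peg,tube,node] C=[gear,hook,crate,joint]
Tick 5: prefer A, take knob from B; A=[-] B=[peg,tube,node] C=[gear,hook,crate,joint,knob]

Answer: gear hook crate joint knob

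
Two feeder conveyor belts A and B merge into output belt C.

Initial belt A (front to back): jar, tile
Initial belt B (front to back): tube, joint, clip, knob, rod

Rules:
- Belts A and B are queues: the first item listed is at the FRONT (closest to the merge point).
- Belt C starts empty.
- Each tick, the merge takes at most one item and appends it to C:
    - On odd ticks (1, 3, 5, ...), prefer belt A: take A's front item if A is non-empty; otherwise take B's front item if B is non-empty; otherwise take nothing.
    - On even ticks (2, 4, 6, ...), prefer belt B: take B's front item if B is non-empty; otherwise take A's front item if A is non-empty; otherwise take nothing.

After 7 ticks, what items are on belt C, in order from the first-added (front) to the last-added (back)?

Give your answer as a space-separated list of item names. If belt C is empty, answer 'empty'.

Answer: jar tube tile joint clip knob rod

Derivation:
Tick 1: prefer A, take jar from A; A=[tile] B=[tube,joint,clip,knob,rod] C=[jar]
Tick 2: prefer B, take tube from B; A=[tile] B=[joint,clip,knob,rod] C=[jar,tube]
Tick 3: prefer A, take tile from A; A=[-] B=[joint,clip,knob,rod] C=[jar,tube,tile]
Tick 4: prefer B, take joint from B; A=[-] B=[clip,knob,rod] C=[jar,tube,tile,joint]
Tick 5: prefer A, take clip from B; A=[-] B=[knob,rod] C=[jar,tube,tile,joint,clip]
Tick 6: prefer B, take knob from B; A=[-] B=[rod] C=[jar,tube,tile,joint,clip,knob]
Tick 7: prefer A, take rod from B; A=[-] B=[-] C=[jar,tube,tile,joint,clip,knob,rod]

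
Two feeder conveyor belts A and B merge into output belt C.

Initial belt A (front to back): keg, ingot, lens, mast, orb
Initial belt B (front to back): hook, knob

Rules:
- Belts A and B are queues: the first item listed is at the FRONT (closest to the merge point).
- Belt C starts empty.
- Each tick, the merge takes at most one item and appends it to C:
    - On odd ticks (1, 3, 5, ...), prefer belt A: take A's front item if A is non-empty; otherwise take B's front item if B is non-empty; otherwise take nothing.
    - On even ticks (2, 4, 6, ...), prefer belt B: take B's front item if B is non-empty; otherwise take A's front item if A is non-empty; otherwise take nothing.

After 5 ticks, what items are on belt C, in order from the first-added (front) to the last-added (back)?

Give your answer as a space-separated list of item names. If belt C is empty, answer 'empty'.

Tick 1: prefer A, take keg from A; A=[ingot,lens,mast,orb] B=[hook,knob] C=[keg]
Tick 2: prefer B, take hook from B; A=[ingot,lens,mast,orb] B=[knob] C=[keg,hook]
Tick 3: prefer A, take ingot from A; A=[lens,mast,orb] B=[knob] C=[keg,hook,ingot]
Tick 4: prefer B, take knob from B; A=[lens,mast,orb] B=[-] C=[keg,hook,ingot,knob]
Tick 5: prefer A, take lens from A; A=[mast,orb] B=[-] C=[keg,hook,ingot,knob,lens]

Answer: keg hook ingot knob lens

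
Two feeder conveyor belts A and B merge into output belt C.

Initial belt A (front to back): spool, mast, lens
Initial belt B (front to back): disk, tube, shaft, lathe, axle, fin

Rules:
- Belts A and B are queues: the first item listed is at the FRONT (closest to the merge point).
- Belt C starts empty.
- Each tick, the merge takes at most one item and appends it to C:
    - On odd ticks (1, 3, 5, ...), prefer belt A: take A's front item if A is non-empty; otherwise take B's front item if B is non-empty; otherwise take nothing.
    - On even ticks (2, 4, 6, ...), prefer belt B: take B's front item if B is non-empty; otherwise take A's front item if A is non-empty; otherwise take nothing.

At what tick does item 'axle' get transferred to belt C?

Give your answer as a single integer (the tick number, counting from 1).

Tick 1: prefer A, take spool from A; A=[mast,lens] B=[disk,tube,shaft,lathe,axle,fin] C=[spool]
Tick 2: prefer B, take disk from B; A=[mast,lens] B=[tube,shaft,lathe,axle,fin] C=[spool,disk]
Tick 3: prefer A, take mast from A; A=[lens] B=[tube,shaft,lathe,axle,fin] C=[spool,disk,mast]
Tick 4: prefer B, take tube from B; A=[lens] B=[shaft,lathe,axle,fin] C=[spool,disk,mast,tube]
Tick 5: prefer A, take lens from A; A=[-] B=[shaft,lathe,axle,fin] C=[spool,disk,mast,tube,lens]
Tick 6: prefer B, take shaft from B; A=[-] B=[lathe,axle,fin] C=[spool,disk,mast,tube,lens,shaft]
Tick 7: prefer A, take lathe from B; A=[-] B=[axle,fin] C=[spool,disk,mast,tube,lens,shaft,lathe]
Tick 8: prefer B, take axle from B; A=[-] B=[fin] C=[spool,disk,mast,tube,lens,shaft,lathe,axle]

Answer: 8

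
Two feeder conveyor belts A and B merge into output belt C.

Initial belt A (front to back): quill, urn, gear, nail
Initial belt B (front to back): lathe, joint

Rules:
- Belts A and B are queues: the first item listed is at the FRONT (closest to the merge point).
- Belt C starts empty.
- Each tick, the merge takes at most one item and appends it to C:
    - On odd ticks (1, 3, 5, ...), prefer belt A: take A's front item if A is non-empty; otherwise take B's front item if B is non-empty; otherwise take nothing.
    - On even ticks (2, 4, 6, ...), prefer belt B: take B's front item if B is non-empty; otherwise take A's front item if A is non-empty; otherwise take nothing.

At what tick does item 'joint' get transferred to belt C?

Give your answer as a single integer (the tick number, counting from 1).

Tick 1: prefer A, take quill from A; A=[urn,gear,nail] B=[lathe,joint] C=[quill]
Tick 2: prefer B, take lathe from B; A=[urn,gear,nail] B=[joint] C=[quill,lathe]
Tick 3: prefer A, take urn from A; A=[gear,nail] B=[joint] C=[quill,lathe,urn]
Tick 4: prefer B, take joint from B; A=[gear,nail] B=[-] C=[quill,lathe,urn,joint]

Answer: 4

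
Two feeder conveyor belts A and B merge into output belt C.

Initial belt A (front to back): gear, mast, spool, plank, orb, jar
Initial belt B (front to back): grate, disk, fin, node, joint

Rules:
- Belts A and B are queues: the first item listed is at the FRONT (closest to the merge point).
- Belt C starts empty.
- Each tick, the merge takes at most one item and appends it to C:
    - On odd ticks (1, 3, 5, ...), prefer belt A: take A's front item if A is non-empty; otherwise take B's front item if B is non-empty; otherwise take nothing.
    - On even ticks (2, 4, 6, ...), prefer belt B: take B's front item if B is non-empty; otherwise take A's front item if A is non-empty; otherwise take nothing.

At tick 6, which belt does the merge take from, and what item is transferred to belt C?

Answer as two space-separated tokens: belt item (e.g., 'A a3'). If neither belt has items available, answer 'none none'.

Tick 1: prefer A, take gear from A; A=[mast,spool,plank,orb,jar] B=[grate,disk,fin,node,joint] C=[gear]
Tick 2: prefer B, take grate from B; A=[mast,spool,plank,orb,jar] B=[disk,fin,node,joint] C=[gear,grate]
Tick 3: prefer A, take mast from A; A=[spool,plank,orb,jar] B=[disk,fin,node,joint] C=[gear,grate,mast]
Tick 4: prefer B, take disk from B; A=[spool,plank,orb,jar] B=[fin,node,joint] C=[gear,grate,mast,disk]
Tick 5: prefer A, take spool from A; A=[plank,orb,jar] B=[fin,node,joint] C=[gear,grate,mast,disk,spool]
Tick 6: prefer B, take fin from B; A=[plank,orb,jar] B=[node,joint] C=[gear,grate,mast,disk,spool,fin]

Answer: B fin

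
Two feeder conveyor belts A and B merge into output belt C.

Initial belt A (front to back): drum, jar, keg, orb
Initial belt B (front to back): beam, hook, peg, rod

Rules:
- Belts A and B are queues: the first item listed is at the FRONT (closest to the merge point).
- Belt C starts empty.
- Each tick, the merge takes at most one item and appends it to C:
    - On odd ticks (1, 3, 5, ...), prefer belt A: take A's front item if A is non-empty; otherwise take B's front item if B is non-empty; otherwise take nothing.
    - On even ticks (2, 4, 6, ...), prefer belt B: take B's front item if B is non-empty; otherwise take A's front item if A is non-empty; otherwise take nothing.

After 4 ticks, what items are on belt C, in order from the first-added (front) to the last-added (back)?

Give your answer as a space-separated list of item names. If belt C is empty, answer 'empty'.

Answer: drum beam jar hook

Derivation:
Tick 1: prefer A, take drum from A; A=[jar,keg,orb] B=[beam,hook,peg,rod] C=[drum]
Tick 2: prefer B, take beam from B; A=[jar,keg,orb] B=[hook,peg,rod] C=[drum,beam]
Tick 3: prefer A, take jar from A; A=[keg,orb] B=[hook,peg,rod] C=[drum,beam,jar]
Tick 4: prefer B, take hook from B; A=[keg,orb] B=[peg,rod] C=[drum,beam,jar,hook]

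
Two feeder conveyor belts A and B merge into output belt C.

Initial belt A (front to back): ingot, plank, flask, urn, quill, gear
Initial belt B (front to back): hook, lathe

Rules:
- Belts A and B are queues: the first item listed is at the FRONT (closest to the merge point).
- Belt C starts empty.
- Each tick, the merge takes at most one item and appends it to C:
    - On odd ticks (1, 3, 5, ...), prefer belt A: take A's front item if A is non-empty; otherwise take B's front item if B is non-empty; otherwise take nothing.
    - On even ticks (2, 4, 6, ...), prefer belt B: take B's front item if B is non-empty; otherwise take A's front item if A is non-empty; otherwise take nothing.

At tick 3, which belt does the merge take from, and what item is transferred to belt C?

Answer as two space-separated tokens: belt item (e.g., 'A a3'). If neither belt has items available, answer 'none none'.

Tick 1: prefer A, take ingot from A; A=[plank,flask,urn,quill,gear] B=[hook,lathe] C=[ingot]
Tick 2: prefer B, take hook from B; A=[plank,flask,urn,quill,gear] B=[lathe] C=[ingot,hook]
Tick 3: prefer A, take plank from A; A=[flask,urn,quill,gear] B=[lathe] C=[ingot,hook,plank]

Answer: A plank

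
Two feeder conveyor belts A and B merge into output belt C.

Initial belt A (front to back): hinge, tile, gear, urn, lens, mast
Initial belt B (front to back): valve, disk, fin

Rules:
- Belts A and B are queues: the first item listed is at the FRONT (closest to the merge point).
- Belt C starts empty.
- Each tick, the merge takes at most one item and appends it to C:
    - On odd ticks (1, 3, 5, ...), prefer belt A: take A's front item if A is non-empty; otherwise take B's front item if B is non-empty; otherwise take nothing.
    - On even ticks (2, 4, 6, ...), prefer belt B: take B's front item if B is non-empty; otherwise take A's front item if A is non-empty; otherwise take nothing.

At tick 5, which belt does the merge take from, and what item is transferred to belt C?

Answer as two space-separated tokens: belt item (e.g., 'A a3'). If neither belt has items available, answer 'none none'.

Tick 1: prefer A, take hinge from A; A=[tile,gear,urn,lens,mast] B=[valve,disk,fin] C=[hinge]
Tick 2: prefer B, take valve from B; A=[tile,gear,urn,lens,mast] B=[disk,fin] C=[hinge,valve]
Tick 3: prefer A, take tile from A; A=[gear,urn,lens,mast] B=[disk,fin] C=[hinge,valve,tile]
Tick 4: prefer B, take disk from B; A=[gear,urn,lens,mast] B=[fin] C=[hinge,valve,tile,disk]
Tick 5: prefer A, take gear from A; A=[urn,lens,mast] B=[fin] C=[hinge,valve,tile,disk,gear]

Answer: A gear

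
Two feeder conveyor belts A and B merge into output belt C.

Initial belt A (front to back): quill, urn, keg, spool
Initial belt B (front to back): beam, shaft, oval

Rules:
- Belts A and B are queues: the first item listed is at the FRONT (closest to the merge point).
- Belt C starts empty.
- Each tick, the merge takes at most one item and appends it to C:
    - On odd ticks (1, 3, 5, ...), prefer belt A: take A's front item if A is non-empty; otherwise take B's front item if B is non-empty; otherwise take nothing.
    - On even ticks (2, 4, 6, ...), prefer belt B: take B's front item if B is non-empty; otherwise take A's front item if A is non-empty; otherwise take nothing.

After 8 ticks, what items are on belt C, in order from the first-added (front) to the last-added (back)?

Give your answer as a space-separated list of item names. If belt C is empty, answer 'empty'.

Answer: quill beam urn shaft keg oval spool

Derivation:
Tick 1: prefer A, take quill from A; A=[urn,keg,spool] B=[beam,shaft,oval] C=[quill]
Tick 2: prefer B, take beam from B; A=[urn,keg,spool] B=[shaft,oval] C=[quill,beam]
Tick 3: prefer A, take urn from A; A=[keg,spool] B=[shaft,oval] C=[quill,beam,urn]
Tick 4: prefer B, take shaft from B; A=[keg,spool] B=[oval] C=[quill,beam,urn,shaft]
Tick 5: prefer A, take keg from A; A=[spool] B=[oval] C=[quill,beam,urn,shaft,keg]
Tick 6: prefer B, take oval from B; A=[spool] B=[-] C=[quill,beam,urn,shaft,keg,oval]
Tick 7: prefer A, take spool from A; A=[-] B=[-] C=[quill,beam,urn,shaft,keg,oval,spool]
Tick 8: prefer B, both empty, nothing taken; A=[-] B=[-] C=[quill,beam,urn,shaft,keg,oval,spool]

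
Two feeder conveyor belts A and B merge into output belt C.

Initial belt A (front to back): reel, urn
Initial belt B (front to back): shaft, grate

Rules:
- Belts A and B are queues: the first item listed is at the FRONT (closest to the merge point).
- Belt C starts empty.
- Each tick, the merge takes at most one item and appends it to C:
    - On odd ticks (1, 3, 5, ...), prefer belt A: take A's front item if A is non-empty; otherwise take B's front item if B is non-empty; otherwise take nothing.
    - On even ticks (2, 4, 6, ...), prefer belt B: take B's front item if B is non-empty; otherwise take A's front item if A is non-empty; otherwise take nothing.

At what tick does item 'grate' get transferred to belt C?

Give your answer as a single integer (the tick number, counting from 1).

Answer: 4

Derivation:
Tick 1: prefer A, take reel from A; A=[urn] B=[shaft,grate] C=[reel]
Tick 2: prefer B, take shaft from B; A=[urn] B=[grate] C=[reel,shaft]
Tick 3: prefer A, take urn from A; A=[-] B=[grate] C=[reel,shaft,urn]
Tick 4: prefer B, take grate from B; A=[-] B=[-] C=[reel,shaft,urn,grate]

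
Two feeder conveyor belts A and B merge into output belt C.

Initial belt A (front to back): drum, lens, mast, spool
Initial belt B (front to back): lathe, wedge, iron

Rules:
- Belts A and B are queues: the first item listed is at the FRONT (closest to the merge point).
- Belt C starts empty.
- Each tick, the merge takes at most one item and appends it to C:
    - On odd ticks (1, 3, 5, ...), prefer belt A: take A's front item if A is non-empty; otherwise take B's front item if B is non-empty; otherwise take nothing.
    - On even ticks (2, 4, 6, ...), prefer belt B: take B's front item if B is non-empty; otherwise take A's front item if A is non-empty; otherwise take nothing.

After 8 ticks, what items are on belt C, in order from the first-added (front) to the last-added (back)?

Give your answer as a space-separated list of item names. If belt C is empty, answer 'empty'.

Tick 1: prefer A, take drum from A; A=[lens,mast,spool] B=[lathe,wedge,iron] C=[drum]
Tick 2: prefer B, take lathe from B; A=[lens,mast,spool] B=[wedge,iron] C=[drum,lathe]
Tick 3: prefer A, take lens from A; A=[mast,spool] B=[wedge,iron] C=[drum,lathe,lens]
Tick 4: prefer B, take wedge from B; A=[mast,spool] B=[iron] C=[drum,lathe,lens,wedge]
Tick 5: prefer A, take mast from A; A=[spool] B=[iron] C=[drum,lathe,lens,wedge,mast]
Tick 6: prefer B, take iron from B; A=[spool] B=[-] C=[drum,lathe,lens,wedge,mast,iron]
Tick 7: prefer A, take spool from A; A=[-] B=[-] C=[drum,lathe,lens,wedge,mast,iron,spool]
Tick 8: prefer B, both empty, nothing taken; A=[-] B=[-] C=[drum,lathe,lens,wedge,mast,iron,spool]

Answer: drum lathe lens wedge mast iron spool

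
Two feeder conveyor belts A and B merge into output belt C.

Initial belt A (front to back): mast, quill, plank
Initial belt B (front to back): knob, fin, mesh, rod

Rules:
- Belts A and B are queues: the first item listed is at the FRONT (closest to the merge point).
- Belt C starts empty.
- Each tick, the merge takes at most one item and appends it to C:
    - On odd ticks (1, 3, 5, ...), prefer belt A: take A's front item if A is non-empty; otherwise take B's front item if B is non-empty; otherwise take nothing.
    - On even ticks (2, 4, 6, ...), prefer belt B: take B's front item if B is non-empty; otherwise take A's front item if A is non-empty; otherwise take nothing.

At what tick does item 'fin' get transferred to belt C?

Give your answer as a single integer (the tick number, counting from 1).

Answer: 4

Derivation:
Tick 1: prefer A, take mast from A; A=[quill,plank] B=[knob,fin,mesh,rod] C=[mast]
Tick 2: prefer B, take knob from B; A=[quill,plank] B=[fin,mesh,rod] C=[mast,knob]
Tick 3: prefer A, take quill from A; A=[plank] B=[fin,mesh,rod] C=[mast,knob,quill]
Tick 4: prefer B, take fin from B; A=[plank] B=[mesh,rod] C=[mast,knob,quill,fin]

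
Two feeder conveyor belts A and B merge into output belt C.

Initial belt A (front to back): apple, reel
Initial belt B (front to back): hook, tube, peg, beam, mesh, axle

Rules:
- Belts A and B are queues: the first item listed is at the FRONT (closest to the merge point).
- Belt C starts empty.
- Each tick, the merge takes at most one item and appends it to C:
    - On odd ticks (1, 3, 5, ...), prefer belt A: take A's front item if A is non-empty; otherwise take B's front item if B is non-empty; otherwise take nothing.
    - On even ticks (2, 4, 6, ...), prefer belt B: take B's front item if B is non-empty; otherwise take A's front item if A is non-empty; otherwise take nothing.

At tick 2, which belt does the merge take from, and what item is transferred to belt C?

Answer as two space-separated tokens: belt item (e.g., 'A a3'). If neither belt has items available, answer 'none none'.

Answer: B hook

Derivation:
Tick 1: prefer A, take apple from A; A=[reel] B=[hook,tube,peg,beam,mesh,axle] C=[apple]
Tick 2: prefer B, take hook from B; A=[reel] B=[tube,peg,beam,mesh,axle] C=[apple,hook]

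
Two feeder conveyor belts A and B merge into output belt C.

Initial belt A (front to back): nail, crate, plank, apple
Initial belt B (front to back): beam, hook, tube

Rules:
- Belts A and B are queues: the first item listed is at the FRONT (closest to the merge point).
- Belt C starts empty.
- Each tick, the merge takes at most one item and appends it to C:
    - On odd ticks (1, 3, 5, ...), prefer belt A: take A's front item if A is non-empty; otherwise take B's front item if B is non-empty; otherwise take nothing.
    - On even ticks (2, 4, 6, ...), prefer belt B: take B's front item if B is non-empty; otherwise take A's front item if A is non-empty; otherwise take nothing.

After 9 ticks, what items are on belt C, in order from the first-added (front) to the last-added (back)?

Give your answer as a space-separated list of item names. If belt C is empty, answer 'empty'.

Tick 1: prefer A, take nail from A; A=[crate,plank,apple] B=[beam,hook,tube] C=[nail]
Tick 2: prefer B, take beam from B; A=[crate,plank,apple] B=[hook,tube] C=[nail,beam]
Tick 3: prefer A, take crate from A; A=[plank,apple] B=[hook,tube] C=[nail,beam,crate]
Tick 4: prefer B, take hook from B; A=[plank,apple] B=[tube] C=[nail,beam,crate,hook]
Tick 5: prefer A, take plank from A; A=[apple] B=[tube] C=[nail,beam,crate,hook,plank]
Tick 6: prefer B, take tube from B; A=[apple] B=[-] C=[nail,beam,crate,hook,plank,tube]
Tick 7: prefer A, take apple from A; A=[-] B=[-] C=[nail,beam,crate,hook,plank,tube,apple]
Tick 8: prefer B, both empty, nothing taken; A=[-] B=[-] C=[nail,beam,crate,hook,plank,tube,apple]
Tick 9: prefer A, both empty, nothing taken; A=[-] B=[-] C=[nail,beam,crate,hook,plank,tube,apple]

Answer: nail beam crate hook plank tube apple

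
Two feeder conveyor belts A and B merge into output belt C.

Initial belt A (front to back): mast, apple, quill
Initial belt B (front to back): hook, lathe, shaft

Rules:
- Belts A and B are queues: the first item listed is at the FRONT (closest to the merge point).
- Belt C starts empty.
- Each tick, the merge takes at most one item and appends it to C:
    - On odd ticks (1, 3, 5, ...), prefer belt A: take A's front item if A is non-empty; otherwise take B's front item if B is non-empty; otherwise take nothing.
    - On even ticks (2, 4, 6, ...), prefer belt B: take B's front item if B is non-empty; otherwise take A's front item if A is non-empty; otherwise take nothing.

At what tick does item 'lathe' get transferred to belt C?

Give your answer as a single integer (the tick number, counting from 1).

Answer: 4

Derivation:
Tick 1: prefer A, take mast from A; A=[apple,quill] B=[hook,lathe,shaft] C=[mast]
Tick 2: prefer B, take hook from B; A=[apple,quill] B=[lathe,shaft] C=[mast,hook]
Tick 3: prefer A, take apple from A; A=[quill] B=[lathe,shaft] C=[mast,hook,apple]
Tick 4: prefer B, take lathe from B; A=[quill] B=[shaft] C=[mast,hook,apple,lathe]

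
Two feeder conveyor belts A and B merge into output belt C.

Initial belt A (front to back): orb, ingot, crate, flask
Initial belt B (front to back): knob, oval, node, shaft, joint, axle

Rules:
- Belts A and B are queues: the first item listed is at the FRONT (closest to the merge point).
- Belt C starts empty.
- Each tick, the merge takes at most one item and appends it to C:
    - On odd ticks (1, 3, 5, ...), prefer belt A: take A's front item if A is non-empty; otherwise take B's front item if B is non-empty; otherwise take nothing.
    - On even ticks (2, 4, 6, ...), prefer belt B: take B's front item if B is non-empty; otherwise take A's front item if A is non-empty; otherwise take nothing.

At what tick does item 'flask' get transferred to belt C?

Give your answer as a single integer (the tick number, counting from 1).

Answer: 7

Derivation:
Tick 1: prefer A, take orb from A; A=[ingot,crate,flask] B=[knob,oval,node,shaft,joint,axle] C=[orb]
Tick 2: prefer B, take knob from B; A=[ingot,crate,flask] B=[oval,node,shaft,joint,axle] C=[orb,knob]
Tick 3: prefer A, take ingot from A; A=[crate,flask] B=[oval,node,shaft,joint,axle] C=[orb,knob,ingot]
Tick 4: prefer B, take oval from B; A=[crate,flask] B=[node,shaft,joint,axle] C=[orb,knob,ingot,oval]
Tick 5: prefer A, take crate from A; A=[flask] B=[node,shaft,joint,axle] C=[orb,knob,ingot,oval,crate]
Tick 6: prefer B, take node from B; A=[flask] B=[shaft,joint,axle] C=[orb,knob,ingot,oval,crate,node]
Tick 7: prefer A, take flask from A; A=[-] B=[shaft,joint,axle] C=[orb,knob,ingot,oval,crate,node,flask]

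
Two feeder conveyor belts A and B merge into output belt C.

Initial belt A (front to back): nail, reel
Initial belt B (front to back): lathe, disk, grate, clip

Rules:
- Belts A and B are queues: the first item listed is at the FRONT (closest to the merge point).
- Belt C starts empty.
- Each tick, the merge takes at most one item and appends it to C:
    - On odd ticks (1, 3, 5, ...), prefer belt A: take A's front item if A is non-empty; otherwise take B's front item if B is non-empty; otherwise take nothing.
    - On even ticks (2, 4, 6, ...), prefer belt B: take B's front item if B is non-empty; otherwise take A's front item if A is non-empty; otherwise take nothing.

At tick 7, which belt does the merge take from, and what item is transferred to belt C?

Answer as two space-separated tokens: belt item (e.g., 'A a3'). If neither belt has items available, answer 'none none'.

Answer: none none

Derivation:
Tick 1: prefer A, take nail from A; A=[reel] B=[lathe,disk,grate,clip] C=[nail]
Tick 2: prefer B, take lathe from B; A=[reel] B=[disk,grate,clip] C=[nail,lathe]
Tick 3: prefer A, take reel from A; A=[-] B=[disk,grate,clip] C=[nail,lathe,reel]
Tick 4: prefer B, take disk from B; A=[-] B=[grate,clip] C=[nail,lathe,reel,disk]
Tick 5: prefer A, take grate from B; A=[-] B=[clip] C=[nail,lathe,reel,disk,grate]
Tick 6: prefer B, take clip from B; A=[-] B=[-] C=[nail,lathe,reel,disk,grate,clip]
Tick 7: prefer A, both empty, nothing taken; A=[-] B=[-] C=[nail,lathe,reel,disk,grate,clip]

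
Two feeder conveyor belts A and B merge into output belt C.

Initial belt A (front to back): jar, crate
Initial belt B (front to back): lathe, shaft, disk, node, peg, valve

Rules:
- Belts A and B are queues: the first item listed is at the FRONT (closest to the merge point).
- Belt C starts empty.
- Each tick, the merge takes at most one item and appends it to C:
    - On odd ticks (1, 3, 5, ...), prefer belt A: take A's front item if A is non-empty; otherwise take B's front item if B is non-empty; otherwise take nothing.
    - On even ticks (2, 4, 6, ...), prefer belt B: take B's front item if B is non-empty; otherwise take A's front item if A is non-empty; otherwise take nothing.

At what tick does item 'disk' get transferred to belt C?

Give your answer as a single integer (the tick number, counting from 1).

Tick 1: prefer A, take jar from A; A=[crate] B=[lathe,shaft,disk,node,peg,valve] C=[jar]
Tick 2: prefer B, take lathe from B; A=[crate] B=[shaft,disk,node,peg,valve] C=[jar,lathe]
Tick 3: prefer A, take crate from A; A=[-] B=[shaft,disk,node,peg,valve] C=[jar,lathe,crate]
Tick 4: prefer B, take shaft from B; A=[-] B=[disk,node,peg,valve] C=[jar,lathe,crate,shaft]
Tick 5: prefer A, take disk from B; A=[-] B=[node,peg,valve] C=[jar,lathe,crate,shaft,disk]

Answer: 5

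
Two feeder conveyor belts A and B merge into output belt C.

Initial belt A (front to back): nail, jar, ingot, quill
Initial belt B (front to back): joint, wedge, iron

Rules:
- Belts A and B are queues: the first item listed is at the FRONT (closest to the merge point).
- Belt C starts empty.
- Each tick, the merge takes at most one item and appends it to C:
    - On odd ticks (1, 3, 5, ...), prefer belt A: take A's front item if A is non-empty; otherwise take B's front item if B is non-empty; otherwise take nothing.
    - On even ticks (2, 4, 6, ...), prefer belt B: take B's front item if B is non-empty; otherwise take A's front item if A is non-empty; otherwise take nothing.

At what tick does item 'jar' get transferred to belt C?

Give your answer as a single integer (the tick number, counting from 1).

Answer: 3

Derivation:
Tick 1: prefer A, take nail from A; A=[jar,ingot,quill] B=[joint,wedge,iron] C=[nail]
Tick 2: prefer B, take joint from B; A=[jar,ingot,quill] B=[wedge,iron] C=[nail,joint]
Tick 3: prefer A, take jar from A; A=[ingot,quill] B=[wedge,iron] C=[nail,joint,jar]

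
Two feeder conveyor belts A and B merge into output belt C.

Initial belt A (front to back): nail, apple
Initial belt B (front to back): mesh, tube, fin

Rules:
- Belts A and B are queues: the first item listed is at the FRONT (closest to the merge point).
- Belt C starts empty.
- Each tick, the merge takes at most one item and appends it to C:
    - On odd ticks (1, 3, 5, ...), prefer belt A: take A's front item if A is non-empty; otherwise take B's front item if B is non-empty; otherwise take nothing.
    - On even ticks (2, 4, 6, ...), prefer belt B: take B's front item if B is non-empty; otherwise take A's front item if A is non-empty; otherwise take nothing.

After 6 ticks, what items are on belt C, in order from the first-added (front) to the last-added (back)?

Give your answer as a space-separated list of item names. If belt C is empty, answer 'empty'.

Tick 1: prefer A, take nail from A; A=[apple] B=[mesh,tube,fin] C=[nail]
Tick 2: prefer B, take mesh from B; A=[apple] B=[tube,fin] C=[nail,mesh]
Tick 3: prefer A, take apple from A; A=[-] B=[tube,fin] C=[nail,mesh,apple]
Tick 4: prefer B, take tube from B; A=[-] B=[fin] C=[nail,mesh,apple,tube]
Tick 5: prefer A, take fin from B; A=[-] B=[-] C=[nail,mesh,apple,tube,fin]
Tick 6: prefer B, both empty, nothing taken; A=[-] B=[-] C=[nail,mesh,apple,tube,fin]

Answer: nail mesh apple tube fin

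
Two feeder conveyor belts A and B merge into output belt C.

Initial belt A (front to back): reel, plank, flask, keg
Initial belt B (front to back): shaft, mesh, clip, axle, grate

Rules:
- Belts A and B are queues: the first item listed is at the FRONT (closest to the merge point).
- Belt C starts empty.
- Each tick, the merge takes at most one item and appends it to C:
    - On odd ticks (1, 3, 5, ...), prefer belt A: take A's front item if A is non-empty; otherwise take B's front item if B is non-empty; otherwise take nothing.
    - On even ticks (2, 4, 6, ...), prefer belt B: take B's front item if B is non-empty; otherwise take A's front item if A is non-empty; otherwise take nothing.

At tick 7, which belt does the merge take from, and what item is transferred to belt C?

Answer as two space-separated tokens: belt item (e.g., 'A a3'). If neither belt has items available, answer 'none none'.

Answer: A keg

Derivation:
Tick 1: prefer A, take reel from A; A=[plank,flask,keg] B=[shaft,mesh,clip,axle,grate] C=[reel]
Tick 2: prefer B, take shaft from B; A=[plank,flask,keg] B=[mesh,clip,axle,grate] C=[reel,shaft]
Tick 3: prefer A, take plank from A; A=[flask,keg] B=[mesh,clip,axle,grate] C=[reel,shaft,plank]
Tick 4: prefer B, take mesh from B; A=[flask,keg] B=[clip,axle,grate] C=[reel,shaft,plank,mesh]
Tick 5: prefer A, take flask from A; A=[keg] B=[clip,axle,grate] C=[reel,shaft,plank,mesh,flask]
Tick 6: prefer B, take clip from B; A=[keg] B=[axle,grate] C=[reel,shaft,plank,mesh,flask,clip]
Tick 7: prefer A, take keg from A; A=[-] B=[axle,grate] C=[reel,shaft,plank,mesh,flask,clip,keg]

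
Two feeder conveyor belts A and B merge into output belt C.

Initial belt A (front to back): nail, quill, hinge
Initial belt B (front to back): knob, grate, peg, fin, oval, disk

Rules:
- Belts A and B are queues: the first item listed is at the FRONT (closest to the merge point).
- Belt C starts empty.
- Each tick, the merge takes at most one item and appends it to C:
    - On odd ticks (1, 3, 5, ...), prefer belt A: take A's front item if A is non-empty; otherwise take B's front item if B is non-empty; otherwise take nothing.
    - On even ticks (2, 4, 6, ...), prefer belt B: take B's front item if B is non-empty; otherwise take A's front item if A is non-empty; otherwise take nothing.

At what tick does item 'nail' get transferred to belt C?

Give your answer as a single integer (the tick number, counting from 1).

Answer: 1

Derivation:
Tick 1: prefer A, take nail from A; A=[quill,hinge] B=[knob,grate,peg,fin,oval,disk] C=[nail]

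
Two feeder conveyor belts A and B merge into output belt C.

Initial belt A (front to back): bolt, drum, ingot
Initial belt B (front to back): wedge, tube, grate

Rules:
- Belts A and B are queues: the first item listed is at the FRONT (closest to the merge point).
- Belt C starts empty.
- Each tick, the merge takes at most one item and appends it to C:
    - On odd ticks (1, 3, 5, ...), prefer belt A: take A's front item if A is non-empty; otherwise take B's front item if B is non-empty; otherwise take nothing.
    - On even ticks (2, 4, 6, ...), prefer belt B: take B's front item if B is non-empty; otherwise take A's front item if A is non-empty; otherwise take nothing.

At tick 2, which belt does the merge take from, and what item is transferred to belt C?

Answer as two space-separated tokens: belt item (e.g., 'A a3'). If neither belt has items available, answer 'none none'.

Tick 1: prefer A, take bolt from A; A=[drum,ingot] B=[wedge,tube,grate] C=[bolt]
Tick 2: prefer B, take wedge from B; A=[drum,ingot] B=[tube,grate] C=[bolt,wedge]

Answer: B wedge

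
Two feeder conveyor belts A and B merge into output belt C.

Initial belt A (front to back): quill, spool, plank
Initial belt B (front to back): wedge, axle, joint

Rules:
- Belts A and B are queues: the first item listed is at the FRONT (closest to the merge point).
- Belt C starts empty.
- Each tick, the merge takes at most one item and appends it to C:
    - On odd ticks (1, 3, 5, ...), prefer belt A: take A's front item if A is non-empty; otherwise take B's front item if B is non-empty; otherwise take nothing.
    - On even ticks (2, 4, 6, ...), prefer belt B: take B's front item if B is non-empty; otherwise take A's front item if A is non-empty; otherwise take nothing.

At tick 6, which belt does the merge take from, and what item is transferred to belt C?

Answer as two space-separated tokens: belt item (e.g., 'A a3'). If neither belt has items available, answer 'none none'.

Answer: B joint

Derivation:
Tick 1: prefer A, take quill from A; A=[spool,plank] B=[wedge,axle,joint] C=[quill]
Tick 2: prefer B, take wedge from B; A=[spool,plank] B=[axle,joint] C=[quill,wedge]
Tick 3: prefer A, take spool from A; A=[plank] B=[axle,joint] C=[quill,wedge,spool]
Tick 4: prefer B, take axle from B; A=[plank] B=[joint] C=[quill,wedge,spool,axle]
Tick 5: prefer A, take plank from A; A=[-] B=[joint] C=[quill,wedge,spool,axle,plank]
Tick 6: prefer B, take joint from B; A=[-] B=[-] C=[quill,wedge,spool,axle,plank,joint]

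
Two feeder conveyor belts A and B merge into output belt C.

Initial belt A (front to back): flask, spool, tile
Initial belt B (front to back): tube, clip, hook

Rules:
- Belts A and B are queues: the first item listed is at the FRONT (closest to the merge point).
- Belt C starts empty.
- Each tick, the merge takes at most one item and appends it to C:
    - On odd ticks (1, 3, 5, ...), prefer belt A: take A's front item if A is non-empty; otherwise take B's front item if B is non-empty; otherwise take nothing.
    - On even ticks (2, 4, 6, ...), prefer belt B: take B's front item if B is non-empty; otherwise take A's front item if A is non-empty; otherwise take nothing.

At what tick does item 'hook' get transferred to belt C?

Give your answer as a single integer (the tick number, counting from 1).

Tick 1: prefer A, take flask from A; A=[spool,tile] B=[tube,clip,hook] C=[flask]
Tick 2: prefer B, take tube from B; A=[spool,tile] B=[clip,hook] C=[flask,tube]
Tick 3: prefer A, take spool from A; A=[tile] B=[clip,hook] C=[flask,tube,spool]
Tick 4: prefer B, take clip from B; A=[tile] B=[hook] C=[flask,tube,spool,clip]
Tick 5: prefer A, take tile from A; A=[-] B=[hook] C=[flask,tube,spool,clip,tile]
Tick 6: prefer B, take hook from B; A=[-] B=[-] C=[flask,tube,spool,clip,tile,hook]

Answer: 6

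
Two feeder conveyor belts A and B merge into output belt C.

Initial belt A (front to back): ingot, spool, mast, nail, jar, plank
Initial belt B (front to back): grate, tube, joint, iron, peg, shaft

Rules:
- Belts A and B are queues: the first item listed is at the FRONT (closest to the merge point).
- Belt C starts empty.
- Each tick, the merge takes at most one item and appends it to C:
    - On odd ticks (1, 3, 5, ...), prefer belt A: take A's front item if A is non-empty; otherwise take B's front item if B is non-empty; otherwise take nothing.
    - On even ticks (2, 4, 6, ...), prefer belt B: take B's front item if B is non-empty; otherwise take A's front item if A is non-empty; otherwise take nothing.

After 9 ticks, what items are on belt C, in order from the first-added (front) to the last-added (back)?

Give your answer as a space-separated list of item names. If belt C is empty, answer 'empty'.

Answer: ingot grate spool tube mast joint nail iron jar

Derivation:
Tick 1: prefer A, take ingot from A; A=[spool,mast,nail,jar,plank] B=[grate,tube,joint,iron,peg,shaft] C=[ingot]
Tick 2: prefer B, take grate from B; A=[spool,mast,nail,jar,plank] B=[tube,joint,iron,peg,shaft] C=[ingot,grate]
Tick 3: prefer A, take spool from A; A=[mast,nail,jar,plank] B=[tube,joint,iron,peg,shaft] C=[ingot,grate,spool]
Tick 4: prefer B, take tube from B; A=[mast,nail,jar,plank] B=[joint,iron,peg,shaft] C=[ingot,grate,spool,tube]
Tick 5: prefer A, take mast from A; A=[nail,jar,plank] B=[joint,iron,peg,shaft] C=[ingot,grate,spool,tube,mast]
Tick 6: prefer B, take joint from B; A=[nail,jar,plank] B=[iron,peg,shaft] C=[ingot,grate,spool,tube,mast,joint]
Tick 7: prefer A, take nail from A; A=[jar,plank] B=[iron,peg,shaft] C=[ingot,grate,spool,tube,mast,joint,nail]
Tick 8: prefer B, take iron from B; A=[jar,plank] B=[peg,shaft] C=[ingot,grate,spool,tube,mast,joint,nail,iron]
Tick 9: prefer A, take jar from A; A=[plank] B=[peg,shaft] C=[ingot,grate,spool,tube,mast,joint,nail,iron,jar]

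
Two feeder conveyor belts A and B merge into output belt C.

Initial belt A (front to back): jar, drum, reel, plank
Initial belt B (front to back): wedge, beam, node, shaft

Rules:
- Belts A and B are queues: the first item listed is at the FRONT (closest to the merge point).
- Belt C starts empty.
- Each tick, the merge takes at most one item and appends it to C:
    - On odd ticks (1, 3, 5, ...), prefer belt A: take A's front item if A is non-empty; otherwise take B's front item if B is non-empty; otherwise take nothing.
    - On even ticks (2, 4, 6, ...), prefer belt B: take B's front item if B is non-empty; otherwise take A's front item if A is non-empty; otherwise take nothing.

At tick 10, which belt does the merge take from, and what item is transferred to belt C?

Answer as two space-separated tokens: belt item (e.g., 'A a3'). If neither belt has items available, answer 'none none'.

Tick 1: prefer A, take jar from A; A=[drum,reel,plank] B=[wedge,beam,node,shaft] C=[jar]
Tick 2: prefer B, take wedge from B; A=[drum,reel,plank] B=[beam,node,shaft] C=[jar,wedge]
Tick 3: prefer A, take drum from A; A=[reel,plank] B=[beam,node,shaft] C=[jar,wedge,drum]
Tick 4: prefer B, take beam from B; A=[reel,plank] B=[node,shaft] C=[jar,wedge,drum,beam]
Tick 5: prefer A, take reel from A; A=[plank] B=[node,shaft] C=[jar,wedge,drum,beam,reel]
Tick 6: prefer B, take node from B; A=[plank] B=[shaft] C=[jar,wedge,drum,beam,reel,node]
Tick 7: prefer A, take plank from A; A=[-] B=[shaft] C=[jar,wedge,drum,beam,reel,node,plank]
Tick 8: prefer B, take shaft from B; A=[-] B=[-] C=[jar,wedge,drum,beam,reel,node,plank,shaft]
Tick 9: prefer A, both empty, nothing taken; A=[-] B=[-] C=[jar,wedge,drum,beam,reel,node,plank,shaft]
Tick 10: prefer B, both empty, nothing taken; A=[-] B=[-] C=[jar,wedge,drum,beam,reel,node,plank,shaft]

Answer: none none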